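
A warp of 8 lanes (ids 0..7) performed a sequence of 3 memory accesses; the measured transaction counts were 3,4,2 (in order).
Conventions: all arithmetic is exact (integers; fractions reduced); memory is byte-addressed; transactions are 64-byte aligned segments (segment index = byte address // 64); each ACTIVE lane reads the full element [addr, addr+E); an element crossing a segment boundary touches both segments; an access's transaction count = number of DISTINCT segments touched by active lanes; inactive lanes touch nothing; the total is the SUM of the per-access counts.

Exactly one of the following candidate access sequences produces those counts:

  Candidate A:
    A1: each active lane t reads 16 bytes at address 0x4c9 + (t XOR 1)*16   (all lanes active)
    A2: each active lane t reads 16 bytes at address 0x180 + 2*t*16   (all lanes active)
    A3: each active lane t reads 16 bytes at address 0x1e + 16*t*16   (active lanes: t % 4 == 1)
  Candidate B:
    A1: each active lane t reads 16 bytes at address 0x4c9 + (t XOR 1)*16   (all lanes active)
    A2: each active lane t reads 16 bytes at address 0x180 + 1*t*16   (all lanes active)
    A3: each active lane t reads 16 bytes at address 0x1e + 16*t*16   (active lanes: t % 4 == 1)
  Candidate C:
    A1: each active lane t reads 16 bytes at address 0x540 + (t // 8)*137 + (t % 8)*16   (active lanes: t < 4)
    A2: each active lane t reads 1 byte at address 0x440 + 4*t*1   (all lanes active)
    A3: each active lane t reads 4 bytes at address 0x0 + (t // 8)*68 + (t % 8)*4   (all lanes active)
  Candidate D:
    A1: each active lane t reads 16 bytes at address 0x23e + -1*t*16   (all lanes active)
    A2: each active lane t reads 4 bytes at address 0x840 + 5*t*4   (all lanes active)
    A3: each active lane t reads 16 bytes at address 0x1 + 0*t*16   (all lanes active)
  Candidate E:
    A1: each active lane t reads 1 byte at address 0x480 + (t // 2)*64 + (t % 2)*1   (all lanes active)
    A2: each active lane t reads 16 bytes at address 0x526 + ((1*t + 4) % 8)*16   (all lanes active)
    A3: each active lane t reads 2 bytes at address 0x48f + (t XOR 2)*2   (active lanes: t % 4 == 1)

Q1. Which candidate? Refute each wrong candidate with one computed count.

B: A2 gives 2 transactions, not 4
C: A1 gives 1 transaction, not 3
D: A2 gives 3 transactions, not 4
E: A1 gives 4 transactions, not 3
A: all counts match (3,4,2)

Answer: A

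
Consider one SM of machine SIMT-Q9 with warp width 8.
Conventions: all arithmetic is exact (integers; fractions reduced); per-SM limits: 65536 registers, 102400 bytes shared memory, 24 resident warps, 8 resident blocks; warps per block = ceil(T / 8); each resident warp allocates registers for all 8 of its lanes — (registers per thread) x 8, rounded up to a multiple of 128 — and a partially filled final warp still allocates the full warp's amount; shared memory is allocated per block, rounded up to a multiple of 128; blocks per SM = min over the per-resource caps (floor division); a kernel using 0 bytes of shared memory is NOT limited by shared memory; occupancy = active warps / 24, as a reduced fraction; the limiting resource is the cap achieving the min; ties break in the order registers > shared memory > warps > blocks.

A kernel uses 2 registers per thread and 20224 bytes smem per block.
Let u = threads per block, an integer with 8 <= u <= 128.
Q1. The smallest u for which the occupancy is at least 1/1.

Answer: u = 41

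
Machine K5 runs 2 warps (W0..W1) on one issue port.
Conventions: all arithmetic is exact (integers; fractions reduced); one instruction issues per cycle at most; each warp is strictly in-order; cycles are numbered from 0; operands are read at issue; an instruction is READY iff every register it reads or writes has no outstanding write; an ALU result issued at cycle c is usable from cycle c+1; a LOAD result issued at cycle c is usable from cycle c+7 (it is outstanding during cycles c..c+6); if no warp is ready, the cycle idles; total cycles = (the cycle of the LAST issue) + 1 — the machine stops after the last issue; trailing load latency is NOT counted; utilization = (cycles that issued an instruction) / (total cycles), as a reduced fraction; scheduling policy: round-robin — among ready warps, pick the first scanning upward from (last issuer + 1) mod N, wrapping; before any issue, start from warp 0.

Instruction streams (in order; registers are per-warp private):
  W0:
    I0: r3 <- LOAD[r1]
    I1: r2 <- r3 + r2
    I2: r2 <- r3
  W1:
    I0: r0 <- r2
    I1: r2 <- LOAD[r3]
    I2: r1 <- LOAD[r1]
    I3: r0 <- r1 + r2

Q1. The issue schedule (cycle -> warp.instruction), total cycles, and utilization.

cycle 0: W0.I0
cycle 1: W1.I0
cycle 2: W1.I1
cycle 3: W1.I2
cycle 4: idle
cycle 5: idle
cycle 6: idle
cycle 7: W0.I1
cycle 8: W0.I2
cycle 9: idle
cycle 10: W1.I3

Answer: 11 cycles, utilization 7/11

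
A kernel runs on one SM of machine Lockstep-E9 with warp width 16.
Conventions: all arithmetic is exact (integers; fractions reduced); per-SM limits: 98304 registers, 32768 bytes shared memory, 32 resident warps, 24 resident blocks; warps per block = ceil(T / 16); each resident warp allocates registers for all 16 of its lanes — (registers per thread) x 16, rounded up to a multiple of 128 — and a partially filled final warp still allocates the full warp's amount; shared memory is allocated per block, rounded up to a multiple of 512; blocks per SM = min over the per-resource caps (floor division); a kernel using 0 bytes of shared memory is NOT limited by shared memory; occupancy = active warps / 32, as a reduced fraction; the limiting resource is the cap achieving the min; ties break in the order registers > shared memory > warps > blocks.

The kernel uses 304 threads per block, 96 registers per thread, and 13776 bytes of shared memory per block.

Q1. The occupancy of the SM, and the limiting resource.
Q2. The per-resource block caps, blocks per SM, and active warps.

Answer: occupancy 19/32, limited by warps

registers: 3 blocks
shared memory: 2 blocks
warps: 1 block
blocks: 24 blocks

Answer: 1 block, 19 active warps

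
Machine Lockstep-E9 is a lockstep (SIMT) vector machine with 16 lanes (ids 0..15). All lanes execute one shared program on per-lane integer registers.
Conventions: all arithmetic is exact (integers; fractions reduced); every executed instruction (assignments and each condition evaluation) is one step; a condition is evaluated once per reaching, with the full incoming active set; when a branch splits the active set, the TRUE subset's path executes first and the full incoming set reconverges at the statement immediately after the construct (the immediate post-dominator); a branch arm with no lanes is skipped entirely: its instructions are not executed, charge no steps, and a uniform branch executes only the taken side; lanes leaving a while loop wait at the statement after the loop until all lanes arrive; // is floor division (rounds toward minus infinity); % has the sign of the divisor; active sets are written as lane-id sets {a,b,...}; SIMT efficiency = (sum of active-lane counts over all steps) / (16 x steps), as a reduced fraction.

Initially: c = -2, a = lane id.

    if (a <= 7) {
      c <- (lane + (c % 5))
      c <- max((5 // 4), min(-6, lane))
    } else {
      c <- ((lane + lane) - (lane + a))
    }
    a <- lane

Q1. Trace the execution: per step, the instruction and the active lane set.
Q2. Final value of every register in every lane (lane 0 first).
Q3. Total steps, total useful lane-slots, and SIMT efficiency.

step 0: eval (a <= 7)                {0,1,2,3,4,5,6,7,8,9,10,11,12,13,14,15}
step 1: c <- (lane + (c % 5))        {0,1,2,3,4,5,6,7}
step 2: c <- max((5 // 4), min(-6, lane)) {0,1,2,3,4,5,6,7}
step 3: c <- ((lane + lane) - (lane + a)) {8,9,10,11,12,13,14,15}
step 4: a <- lane                    {0,1,2,3,4,5,6,7,8,9,10,11,12,13,14,15}

Answer: 5 steps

c: 1,1,1,1,1,1,1,1,0,0,0,0,0,0,0,0
a: 0,1,2,3,4,5,6,7,8,9,10,11,12,13,14,15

steps = 5; useful = 56; efficiency = 56/80 = 7/10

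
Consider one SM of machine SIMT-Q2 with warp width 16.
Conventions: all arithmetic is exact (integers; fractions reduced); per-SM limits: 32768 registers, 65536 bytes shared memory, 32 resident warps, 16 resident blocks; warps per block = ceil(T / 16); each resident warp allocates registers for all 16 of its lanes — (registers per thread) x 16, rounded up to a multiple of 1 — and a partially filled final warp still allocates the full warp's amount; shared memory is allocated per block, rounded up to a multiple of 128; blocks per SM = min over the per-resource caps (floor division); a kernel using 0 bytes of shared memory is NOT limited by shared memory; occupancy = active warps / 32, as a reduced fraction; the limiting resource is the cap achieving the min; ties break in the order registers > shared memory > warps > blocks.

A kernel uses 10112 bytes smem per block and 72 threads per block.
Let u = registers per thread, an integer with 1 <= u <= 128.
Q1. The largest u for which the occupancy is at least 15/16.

Answer: u = 68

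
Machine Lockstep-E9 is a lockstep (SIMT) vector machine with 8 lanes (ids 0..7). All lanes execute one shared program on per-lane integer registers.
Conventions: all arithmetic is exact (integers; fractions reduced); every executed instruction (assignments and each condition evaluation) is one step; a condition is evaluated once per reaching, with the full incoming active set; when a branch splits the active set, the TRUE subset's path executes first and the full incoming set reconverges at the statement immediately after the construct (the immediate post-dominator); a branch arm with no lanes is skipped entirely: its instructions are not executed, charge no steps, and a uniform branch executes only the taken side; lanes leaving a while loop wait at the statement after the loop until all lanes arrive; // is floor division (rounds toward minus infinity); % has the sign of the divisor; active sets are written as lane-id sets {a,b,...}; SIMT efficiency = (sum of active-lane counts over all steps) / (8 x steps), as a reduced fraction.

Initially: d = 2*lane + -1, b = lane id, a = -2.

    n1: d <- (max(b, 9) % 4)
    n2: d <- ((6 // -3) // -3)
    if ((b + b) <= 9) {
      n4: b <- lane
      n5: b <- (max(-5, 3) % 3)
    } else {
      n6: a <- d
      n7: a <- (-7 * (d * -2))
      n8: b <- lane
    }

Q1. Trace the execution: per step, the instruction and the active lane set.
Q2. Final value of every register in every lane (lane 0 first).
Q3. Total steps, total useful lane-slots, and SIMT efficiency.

step 0: d <- (max(b, 9) % 4)         {0,1,2,3,4,5,6,7}
step 1: d <- ((6 // -3) // -3)       {0,1,2,3,4,5,6,7}
step 2: eval ((b + b) <= 9)          {0,1,2,3,4,5,6,7}
step 3: b <- lane                    {0,1,2,3,4}
step 4: b <- (max(-5, 3) % 3)        {0,1,2,3,4}
step 5: a <- d                       {5,6,7}
step 6: a <- (-7 * (d * -2))         {5,6,7}
step 7: b <- lane                    {5,6,7}

Answer: 8 steps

d: 0,0,0,0,0,0,0,0
b: 0,0,0,0,0,5,6,7
a: -2,-2,-2,-2,-2,0,0,0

steps = 8; useful = 43; efficiency = 43/64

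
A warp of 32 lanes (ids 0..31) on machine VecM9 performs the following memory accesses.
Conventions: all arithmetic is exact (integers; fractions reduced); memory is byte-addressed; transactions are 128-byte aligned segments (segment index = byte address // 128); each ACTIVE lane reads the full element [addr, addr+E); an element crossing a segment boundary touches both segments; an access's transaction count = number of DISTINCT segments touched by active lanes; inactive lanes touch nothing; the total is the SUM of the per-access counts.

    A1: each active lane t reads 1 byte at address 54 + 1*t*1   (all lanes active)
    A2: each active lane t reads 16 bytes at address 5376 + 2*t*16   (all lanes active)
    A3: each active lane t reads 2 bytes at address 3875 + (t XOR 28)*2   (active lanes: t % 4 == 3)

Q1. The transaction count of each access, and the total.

A1: 1 transaction
A2: 8 transactions
A3: 1 transaction

Answer: 1,8,1; total 10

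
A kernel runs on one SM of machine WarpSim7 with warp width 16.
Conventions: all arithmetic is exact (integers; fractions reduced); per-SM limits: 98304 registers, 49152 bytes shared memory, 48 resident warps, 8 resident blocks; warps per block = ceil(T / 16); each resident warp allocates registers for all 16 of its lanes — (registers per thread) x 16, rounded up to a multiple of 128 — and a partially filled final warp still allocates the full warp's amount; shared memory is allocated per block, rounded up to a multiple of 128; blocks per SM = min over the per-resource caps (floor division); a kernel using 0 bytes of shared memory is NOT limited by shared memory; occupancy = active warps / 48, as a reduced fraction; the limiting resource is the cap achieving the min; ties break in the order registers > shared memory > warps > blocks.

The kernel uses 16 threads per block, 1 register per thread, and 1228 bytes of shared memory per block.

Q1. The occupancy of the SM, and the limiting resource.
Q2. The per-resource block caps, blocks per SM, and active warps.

Answer: occupancy 1/6, limited by blocks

registers: 768 blocks
shared memory: 38 blocks
warps: 48 blocks
blocks: 8 blocks

Answer: 8 blocks, 8 active warps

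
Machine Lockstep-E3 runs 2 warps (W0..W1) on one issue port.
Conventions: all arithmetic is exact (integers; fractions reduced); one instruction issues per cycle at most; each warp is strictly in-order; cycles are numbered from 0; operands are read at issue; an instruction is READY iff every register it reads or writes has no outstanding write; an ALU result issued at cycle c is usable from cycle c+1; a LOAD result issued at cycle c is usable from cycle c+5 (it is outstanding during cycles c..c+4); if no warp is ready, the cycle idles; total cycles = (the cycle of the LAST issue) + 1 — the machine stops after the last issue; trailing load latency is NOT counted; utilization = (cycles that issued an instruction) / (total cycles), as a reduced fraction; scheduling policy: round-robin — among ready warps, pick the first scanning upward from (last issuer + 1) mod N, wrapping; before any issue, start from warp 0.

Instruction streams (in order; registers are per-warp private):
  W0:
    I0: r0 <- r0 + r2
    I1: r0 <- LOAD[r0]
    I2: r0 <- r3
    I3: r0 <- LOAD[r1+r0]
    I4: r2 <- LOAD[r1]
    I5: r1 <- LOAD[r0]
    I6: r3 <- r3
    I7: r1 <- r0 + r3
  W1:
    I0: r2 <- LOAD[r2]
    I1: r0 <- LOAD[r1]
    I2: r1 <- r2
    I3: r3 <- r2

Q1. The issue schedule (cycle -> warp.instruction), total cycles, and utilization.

cycle 0: W0.I0
cycle 1: W1.I0
cycle 2: W0.I1
cycle 3: W1.I1
cycle 4: idle
cycle 5: idle
cycle 6: W1.I2
cycle 7: W0.I2
cycle 8: W1.I3
cycle 9: W0.I3
cycle 10: W0.I4
cycle 11: idle
cycle 12: idle
cycle 13: idle
cycle 14: W0.I5
cycle 15: W0.I6
cycle 16: idle
cycle 17: idle
cycle 18: idle
cycle 19: W0.I7

Answer: 20 cycles, utilization 3/5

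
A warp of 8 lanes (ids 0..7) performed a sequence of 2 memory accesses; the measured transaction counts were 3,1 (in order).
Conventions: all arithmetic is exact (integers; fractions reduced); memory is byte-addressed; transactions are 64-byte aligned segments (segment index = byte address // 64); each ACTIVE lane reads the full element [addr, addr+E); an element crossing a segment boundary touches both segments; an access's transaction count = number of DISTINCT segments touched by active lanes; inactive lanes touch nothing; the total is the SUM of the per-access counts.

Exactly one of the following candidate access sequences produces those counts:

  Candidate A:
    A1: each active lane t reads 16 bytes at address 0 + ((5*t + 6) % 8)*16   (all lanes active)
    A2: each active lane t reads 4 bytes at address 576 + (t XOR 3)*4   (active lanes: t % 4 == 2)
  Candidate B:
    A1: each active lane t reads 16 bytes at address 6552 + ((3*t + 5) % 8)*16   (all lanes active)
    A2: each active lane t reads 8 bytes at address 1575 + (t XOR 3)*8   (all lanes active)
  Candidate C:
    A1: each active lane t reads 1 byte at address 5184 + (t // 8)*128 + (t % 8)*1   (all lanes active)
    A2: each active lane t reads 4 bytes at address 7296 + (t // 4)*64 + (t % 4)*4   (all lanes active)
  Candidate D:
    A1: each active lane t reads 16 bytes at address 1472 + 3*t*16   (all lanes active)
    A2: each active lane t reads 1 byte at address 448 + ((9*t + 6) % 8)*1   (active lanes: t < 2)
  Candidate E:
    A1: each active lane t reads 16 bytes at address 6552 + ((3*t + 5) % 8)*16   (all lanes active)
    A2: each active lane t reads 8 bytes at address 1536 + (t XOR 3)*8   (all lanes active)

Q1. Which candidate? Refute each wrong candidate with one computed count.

A: A1 gives 2 transactions, not 3
B: A2 gives 2 transactions, not 1
C: A1 gives 1 transaction, not 3
D: A1 gives 6 transactions, not 3
E: all counts match (3,1)

Answer: E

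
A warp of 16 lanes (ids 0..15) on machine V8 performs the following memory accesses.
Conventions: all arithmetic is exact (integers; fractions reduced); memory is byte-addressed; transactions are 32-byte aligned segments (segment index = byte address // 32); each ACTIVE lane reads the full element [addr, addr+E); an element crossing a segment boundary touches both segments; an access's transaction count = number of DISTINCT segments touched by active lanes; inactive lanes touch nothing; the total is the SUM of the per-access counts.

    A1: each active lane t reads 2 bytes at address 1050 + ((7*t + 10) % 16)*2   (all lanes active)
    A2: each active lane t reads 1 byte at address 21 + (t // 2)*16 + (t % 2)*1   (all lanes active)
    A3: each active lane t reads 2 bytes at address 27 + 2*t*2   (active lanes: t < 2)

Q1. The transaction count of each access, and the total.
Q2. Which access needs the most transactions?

A1: 2 transactions
A2: 5 transactions
A3: 2 transactions

Answer: 2,5,2; total 9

Answer: A2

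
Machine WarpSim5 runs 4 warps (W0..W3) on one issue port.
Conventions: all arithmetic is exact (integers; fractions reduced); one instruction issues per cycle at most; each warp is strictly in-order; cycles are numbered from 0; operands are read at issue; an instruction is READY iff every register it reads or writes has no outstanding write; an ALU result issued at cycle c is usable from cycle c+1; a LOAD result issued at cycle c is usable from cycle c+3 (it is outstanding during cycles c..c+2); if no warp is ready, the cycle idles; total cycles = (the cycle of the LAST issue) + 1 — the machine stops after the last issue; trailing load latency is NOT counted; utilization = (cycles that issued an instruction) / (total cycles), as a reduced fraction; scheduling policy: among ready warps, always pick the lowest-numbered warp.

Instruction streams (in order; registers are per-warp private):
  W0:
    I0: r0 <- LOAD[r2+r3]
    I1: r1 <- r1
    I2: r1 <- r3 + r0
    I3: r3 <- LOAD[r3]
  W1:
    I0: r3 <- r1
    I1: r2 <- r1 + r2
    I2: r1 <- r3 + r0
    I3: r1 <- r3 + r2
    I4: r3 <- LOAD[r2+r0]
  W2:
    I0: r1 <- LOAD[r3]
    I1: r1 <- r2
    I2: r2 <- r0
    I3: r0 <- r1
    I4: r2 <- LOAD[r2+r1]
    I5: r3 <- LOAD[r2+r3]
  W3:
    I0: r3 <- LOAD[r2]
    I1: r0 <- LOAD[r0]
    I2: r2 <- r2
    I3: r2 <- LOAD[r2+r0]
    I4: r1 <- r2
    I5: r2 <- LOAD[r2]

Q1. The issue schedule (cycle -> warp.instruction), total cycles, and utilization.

cycle 0: W0.I0
cycle 1: W0.I1
cycle 2: W1.I0
cycle 3: W0.I2
cycle 4: W0.I3
cycle 5: W1.I1
cycle 6: W1.I2
cycle 7: W1.I3
cycle 8: W1.I4
cycle 9: W2.I0
cycle 10: W3.I0
cycle 11: W3.I1
cycle 12: W2.I1
cycle 13: W2.I2
cycle 14: W2.I3
cycle 15: W2.I4
cycle 16: W3.I2
cycle 17: W3.I3
cycle 18: W2.I5
cycle 19: idle
cycle 20: W3.I4
cycle 21: W3.I5

Answer: 22 cycles, utilization 21/22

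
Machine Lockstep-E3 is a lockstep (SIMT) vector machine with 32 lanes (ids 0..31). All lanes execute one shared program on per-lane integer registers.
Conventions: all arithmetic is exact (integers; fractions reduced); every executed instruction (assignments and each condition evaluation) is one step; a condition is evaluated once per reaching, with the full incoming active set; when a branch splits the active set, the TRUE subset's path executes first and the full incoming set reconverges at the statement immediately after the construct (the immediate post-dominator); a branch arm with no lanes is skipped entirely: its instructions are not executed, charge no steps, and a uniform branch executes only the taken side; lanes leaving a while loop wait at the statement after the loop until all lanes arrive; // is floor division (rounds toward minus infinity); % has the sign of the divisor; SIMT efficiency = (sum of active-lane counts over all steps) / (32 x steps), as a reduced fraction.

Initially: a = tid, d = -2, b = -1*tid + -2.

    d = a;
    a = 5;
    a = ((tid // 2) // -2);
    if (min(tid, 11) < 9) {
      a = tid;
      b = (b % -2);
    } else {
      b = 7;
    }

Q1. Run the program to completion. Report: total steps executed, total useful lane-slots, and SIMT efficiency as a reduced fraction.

Answer: 7 steps, 169 useful, 169/224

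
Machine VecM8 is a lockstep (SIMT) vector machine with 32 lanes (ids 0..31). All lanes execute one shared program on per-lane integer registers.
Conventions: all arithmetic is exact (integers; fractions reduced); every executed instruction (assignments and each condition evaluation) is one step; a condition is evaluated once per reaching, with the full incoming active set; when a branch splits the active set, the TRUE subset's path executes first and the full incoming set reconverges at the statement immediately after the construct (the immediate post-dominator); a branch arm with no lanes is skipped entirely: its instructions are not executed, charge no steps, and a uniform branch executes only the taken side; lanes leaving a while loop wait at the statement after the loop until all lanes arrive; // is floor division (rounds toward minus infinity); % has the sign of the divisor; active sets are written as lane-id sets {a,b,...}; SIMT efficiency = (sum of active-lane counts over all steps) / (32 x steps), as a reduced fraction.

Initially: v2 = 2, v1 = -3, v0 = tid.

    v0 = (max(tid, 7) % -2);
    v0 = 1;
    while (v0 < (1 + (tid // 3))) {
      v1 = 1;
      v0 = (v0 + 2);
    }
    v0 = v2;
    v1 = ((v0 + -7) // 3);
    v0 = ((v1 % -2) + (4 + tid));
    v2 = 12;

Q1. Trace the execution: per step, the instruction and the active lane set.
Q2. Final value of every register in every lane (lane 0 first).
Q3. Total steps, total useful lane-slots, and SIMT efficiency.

step 0: v0 <- (max(tid, 7) % -2)     {0,1,2,3,4,5,6,7,8,9,10,11,12,13,14,15,16,17,18,19,20,21,22,23,24,25,26,27,28,29,30,31}
step 1: v0 <- 1                      {0,1,2,3,4,5,6,7,8,9,10,11,12,13,14,15,16,17,18,19,20,21,22,23,24,25,26,27,28,29,30,31}
step 2: eval (v0 < (1 + (tid // 3))) {0,1,2,3,4,5,6,7,8,9,10,11,12,13,14,15,16,17,18,19,20,21,22,23,24,25,26,27,28,29,30,31}
step 3: v1 <- 1                      {3,4,5,6,7,8,9,10,11,12,13,14,15,16,17,18,19,20,21,22,23,24,25,26,27,28,29,30,31}
step 4: v0 <- (v0 + 2)               {3,4,5,6,7,8,9,10,11,12,13,14,15,16,17,18,19,20,21,22,23,24,25,26,27,28,29,30,31}
step 5: eval (v0 < (1 + (tid // 3))) {3,4,5,6,7,8,9,10,11,12,13,14,15,16,17,18,19,20,21,22,23,24,25,26,27,28,29,30,31}
step 6: v1 <- 1                      {9,10,11,12,13,14,15,16,17,18,19,20,21,22,23,24,25,26,27,28,29,30,31}
step 7: v0 <- (v0 + 2)               {9,10,11,12,13,14,15,16,17,18,19,20,21,22,23,24,25,26,27,28,29,30,31}
step 8: eval (v0 < (1 + (tid // 3))) {9,10,11,12,13,14,15,16,17,18,19,20,21,22,23,24,25,26,27,28,29,30,31}
step 9: v1 <- 1                      {15,16,17,18,19,20,21,22,23,24,25,26,27,28,29,30,31}
step 10: v0 <- (v0 + 2)               {15,16,17,18,19,20,21,22,23,24,25,26,27,28,29,30,31}
step 11: eval (v0 < (1 + (tid // 3))) {15,16,17,18,19,20,21,22,23,24,25,26,27,28,29,30,31}
step 12: v1 <- 1                      {21,22,23,24,25,26,27,28,29,30,31}
step 13: v0 <- (v0 + 2)               {21,22,23,24,25,26,27,28,29,30,31}
step 14: eval (v0 < (1 + (tid // 3))) {21,22,23,24,25,26,27,28,29,30,31}
step 15: v1 <- 1                      {27,28,29,30,31}
step 16: v0 <- (v0 + 2)               {27,28,29,30,31}
step 17: eval (v0 < (1 + (tid // 3))) {27,28,29,30,31}
step 18: v0 <- v2                     {0,1,2,3,4,5,6,7,8,9,10,11,12,13,14,15,16,17,18,19,20,21,22,23,24,25,26,27,28,29,30,31}
step 19: v1 <- ((v0 + -7) // 3)       {0,1,2,3,4,5,6,7,8,9,10,11,12,13,14,15,16,17,18,19,20,21,22,23,24,25,26,27,28,29,30,31}
step 20: v0 <- ((v1 % -2) + (4 + tid)) {0,1,2,3,4,5,6,7,8,9,10,11,12,13,14,15,16,17,18,19,20,21,22,23,24,25,26,27,28,29,30,31}
step 21: v2 <- 12                     {0,1,2,3,4,5,6,7,8,9,10,11,12,13,14,15,16,17,18,19,20,21,22,23,24,25,26,27,28,29,30,31}

Answer: 22 steps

v2: 12,12,12,12,12,12,12,12,12,12,12,12,12,12,12,12,12,12,12,12,12,12,12,12,12,12,12,12,12,12,12,12
v1: -2,-2,-2,-2,-2,-2,-2,-2,-2,-2,-2,-2,-2,-2,-2,-2,-2,-2,-2,-2,-2,-2,-2,-2,-2,-2,-2,-2,-2,-2,-2,-2
v0: 4,5,6,7,8,9,10,11,12,13,14,15,16,17,18,19,20,21,22,23,24,25,26,27,28,29,30,31,32,33,34,35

steps = 22; useful = 479; efficiency = 479/704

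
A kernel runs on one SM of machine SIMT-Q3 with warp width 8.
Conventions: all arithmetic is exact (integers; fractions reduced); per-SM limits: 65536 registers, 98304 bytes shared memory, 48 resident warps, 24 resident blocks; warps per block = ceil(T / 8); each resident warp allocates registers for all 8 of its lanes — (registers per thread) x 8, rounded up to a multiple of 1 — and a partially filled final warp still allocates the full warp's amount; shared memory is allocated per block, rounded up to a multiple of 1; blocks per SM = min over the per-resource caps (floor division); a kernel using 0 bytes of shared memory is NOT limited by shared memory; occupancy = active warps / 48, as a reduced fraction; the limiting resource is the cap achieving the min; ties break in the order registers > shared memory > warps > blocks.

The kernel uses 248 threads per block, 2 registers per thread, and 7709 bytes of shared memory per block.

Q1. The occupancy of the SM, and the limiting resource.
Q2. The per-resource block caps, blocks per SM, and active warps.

Answer: occupancy 31/48, limited by warps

registers: 132 blocks
shared memory: 12 blocks
warps: 1 block
blocks: 24 blocks

Answer: 1 block, 31 active warps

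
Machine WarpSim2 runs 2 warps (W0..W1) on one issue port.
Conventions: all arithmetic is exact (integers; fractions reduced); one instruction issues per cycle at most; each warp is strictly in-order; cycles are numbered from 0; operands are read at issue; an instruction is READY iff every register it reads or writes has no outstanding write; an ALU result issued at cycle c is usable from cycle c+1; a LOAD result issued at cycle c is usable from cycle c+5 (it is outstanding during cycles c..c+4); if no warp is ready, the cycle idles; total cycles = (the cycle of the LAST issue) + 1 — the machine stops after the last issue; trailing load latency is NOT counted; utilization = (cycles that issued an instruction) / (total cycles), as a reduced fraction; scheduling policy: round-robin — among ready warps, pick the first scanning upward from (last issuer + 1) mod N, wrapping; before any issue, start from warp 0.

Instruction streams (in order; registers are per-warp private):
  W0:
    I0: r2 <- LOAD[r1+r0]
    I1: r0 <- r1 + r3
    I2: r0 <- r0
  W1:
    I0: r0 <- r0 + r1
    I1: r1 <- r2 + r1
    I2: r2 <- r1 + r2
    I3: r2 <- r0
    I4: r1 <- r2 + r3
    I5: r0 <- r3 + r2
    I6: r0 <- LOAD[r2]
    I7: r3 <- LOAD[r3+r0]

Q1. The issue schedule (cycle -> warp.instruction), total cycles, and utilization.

cycle 0: W0.I0
cycle 1: W1.I0
cycle 2: W0.I1
cycle 3: W1.I1
cycle 4: W0.I2
cycle 5: W1.I2
cycle 6: W1.I3
cycle 7: W1.I4
cycle 8: W1.I5
cycle 9: W1.I6
cycle 10: idle
cycle 11: idle
cycle 12: idle
cycle 13: idle
cycle 14: W1.I7

Answer: 15 cycles, utilization 11/15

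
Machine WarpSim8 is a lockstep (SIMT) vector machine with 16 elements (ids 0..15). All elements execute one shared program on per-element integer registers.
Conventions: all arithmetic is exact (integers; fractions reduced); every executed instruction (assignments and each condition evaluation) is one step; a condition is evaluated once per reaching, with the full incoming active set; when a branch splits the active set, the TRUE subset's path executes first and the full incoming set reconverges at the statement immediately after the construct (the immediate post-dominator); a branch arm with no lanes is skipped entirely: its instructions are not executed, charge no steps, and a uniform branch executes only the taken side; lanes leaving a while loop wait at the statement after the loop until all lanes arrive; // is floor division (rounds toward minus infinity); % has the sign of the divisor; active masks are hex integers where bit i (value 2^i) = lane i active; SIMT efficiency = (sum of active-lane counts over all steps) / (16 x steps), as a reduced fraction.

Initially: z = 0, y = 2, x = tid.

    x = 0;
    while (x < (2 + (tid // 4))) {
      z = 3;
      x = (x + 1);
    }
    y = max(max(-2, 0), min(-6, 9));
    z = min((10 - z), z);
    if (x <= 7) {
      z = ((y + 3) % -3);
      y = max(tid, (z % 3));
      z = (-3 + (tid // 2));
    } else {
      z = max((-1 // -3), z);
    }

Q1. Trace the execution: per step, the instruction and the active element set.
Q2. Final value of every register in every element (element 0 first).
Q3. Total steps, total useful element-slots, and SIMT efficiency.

step 0: x <- 0                       0xffff
step 1: eval (x < (2 + (tid // 4)))  0xffff
step 2: z <- 3                       0xffff
step 3: x <- (x + 1)                 0xffff
step 4: eval (x < (2 + (tid // 4)))  0xffff
step 5: z <- 3                       0xffff
step 6: x <- (x + 1)                 0xffff
step 7: eval (x < (2 + (tid // 4)))  0xffff
step 8: z <- 3                       0xfff0
step 9: x <- (x + 1)                 0xfff0
step 10: eval (x < (2 + (tid // 4)))  0xfff0
step 11: z <- 3                       0xff00
step 12: x <- (x + 1)                 0xff00
step 13: eval (x < (2 + (tid // 4)))  0xff00
step 14: z <- 3                       0xf000
step 15: x <- (x + 1)                 0xf000
step 16: eval (x < (2 + (tid // 4)))  0xf000
step 17: y <- max(max(-2, 0), min(-6, 9)) 0xffff
step 18: z <- min((10 - z), z)        0xffff
step 19: eval (x <= 7)                0xffff
step 20: z <- ((y + 3) % -3)          0xffff
step 21: y <- max(tid, (z % 3))       0xffff
step 22: z <- (-3 + (tid // 2))       0xffff

Answer: 23 steps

z: -3,-3,-2,-2,-1,-1,0,0,1,1,2,2,3,3,4,4
y: 0,1,2,3,4,5,6,7,8,9,10,11,12,13,14,15
x: 2,2,2,2,3,3,3,3,4,4,4,4,5,5,5,5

steps = 23; useful = 296; efficiency = 296/368 = 37/46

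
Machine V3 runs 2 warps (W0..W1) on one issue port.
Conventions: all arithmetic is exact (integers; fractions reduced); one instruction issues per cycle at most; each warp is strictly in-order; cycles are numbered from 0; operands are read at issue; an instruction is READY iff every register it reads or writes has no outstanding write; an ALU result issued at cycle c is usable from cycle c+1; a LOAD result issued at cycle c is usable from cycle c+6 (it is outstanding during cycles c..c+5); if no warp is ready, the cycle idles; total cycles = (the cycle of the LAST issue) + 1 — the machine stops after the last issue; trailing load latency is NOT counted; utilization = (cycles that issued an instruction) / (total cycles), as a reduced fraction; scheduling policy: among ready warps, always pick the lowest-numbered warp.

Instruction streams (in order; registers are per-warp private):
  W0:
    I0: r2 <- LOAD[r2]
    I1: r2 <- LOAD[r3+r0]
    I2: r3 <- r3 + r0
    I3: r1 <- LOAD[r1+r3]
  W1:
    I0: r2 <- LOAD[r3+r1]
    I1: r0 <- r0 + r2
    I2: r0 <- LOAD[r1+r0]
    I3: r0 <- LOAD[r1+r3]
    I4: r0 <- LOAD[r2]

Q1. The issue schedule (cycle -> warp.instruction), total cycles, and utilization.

cycle 0: W0.I0
cycle 1: W1.I0
cycle 2: idle
cycle 3: idle
cycle 4: idle
cycle 5: idle
cycle 6: W0.I1
cycle 7: W0.I2
cycle 8: W0.I3
cycle 9: W1.I1
cycle 10: W1.I2
cycle 11: idle
cycle 12: idle
cycle 13: idle
cycle 14: idle
cycle 15: idle
cycle 16: W1.I3
cycle 17: idle
cycle 18: idle
cycle 19: idle
cycle 20: idle
cycle 21: idle
cycle 22: W1.I4

Answer: 23 cycles, utilization 9/23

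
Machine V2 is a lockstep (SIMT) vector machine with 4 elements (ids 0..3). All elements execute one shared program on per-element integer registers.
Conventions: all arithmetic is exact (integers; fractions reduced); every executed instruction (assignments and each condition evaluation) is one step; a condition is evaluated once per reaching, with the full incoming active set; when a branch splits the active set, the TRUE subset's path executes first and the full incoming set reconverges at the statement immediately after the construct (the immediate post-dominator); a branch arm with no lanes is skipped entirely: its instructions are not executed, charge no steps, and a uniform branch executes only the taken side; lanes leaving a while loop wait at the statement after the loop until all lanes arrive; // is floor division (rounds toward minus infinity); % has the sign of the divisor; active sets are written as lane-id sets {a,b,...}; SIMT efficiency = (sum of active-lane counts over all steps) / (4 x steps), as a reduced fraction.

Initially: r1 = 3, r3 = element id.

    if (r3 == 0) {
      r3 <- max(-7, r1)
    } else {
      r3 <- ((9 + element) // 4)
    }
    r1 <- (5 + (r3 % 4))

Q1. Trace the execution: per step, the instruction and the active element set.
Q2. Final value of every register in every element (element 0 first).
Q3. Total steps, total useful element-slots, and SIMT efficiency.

step 0: eval (r3 == 0)               {0,1,2,3}
step 1: r3 <- max(-7, r1)            {0}
step 2: r3 <- ((9 + element) // 4)   {1,2,3}
step 3: r1 <- (5 + (r3 % 4))         {0,1,2,3}

Answer: 4 steps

r1: 8,7,7,8
r3: 3,2,2,3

steps = 4; useful = 12; efficiency = 12/16 = 3/4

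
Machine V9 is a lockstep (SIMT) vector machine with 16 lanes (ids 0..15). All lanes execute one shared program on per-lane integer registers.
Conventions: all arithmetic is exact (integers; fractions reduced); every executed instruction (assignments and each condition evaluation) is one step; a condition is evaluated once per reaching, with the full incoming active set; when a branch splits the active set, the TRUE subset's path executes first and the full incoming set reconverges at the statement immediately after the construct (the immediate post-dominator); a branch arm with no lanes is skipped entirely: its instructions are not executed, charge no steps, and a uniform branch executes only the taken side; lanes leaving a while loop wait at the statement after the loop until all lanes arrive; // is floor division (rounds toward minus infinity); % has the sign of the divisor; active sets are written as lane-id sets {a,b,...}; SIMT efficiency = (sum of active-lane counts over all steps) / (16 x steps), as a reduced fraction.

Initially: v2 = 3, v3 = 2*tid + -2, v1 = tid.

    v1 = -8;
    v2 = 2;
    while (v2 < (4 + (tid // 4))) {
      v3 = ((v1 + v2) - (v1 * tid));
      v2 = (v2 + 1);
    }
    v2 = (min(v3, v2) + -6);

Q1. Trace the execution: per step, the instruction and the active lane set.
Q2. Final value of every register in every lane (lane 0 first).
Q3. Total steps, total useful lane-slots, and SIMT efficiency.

step 0: v1 <- -8                     {0,1,2,3,4,5,6,7,8,9,10,11,12,13,14,15}
step 1: v2 <- 2                      {0,1,2,3,4,5,6,7,8,9,10,11,12,13,14,15}
step 2: eval (v2 < (4 + (tid // 4))) {0,1,2,3,4,5,6,7,8,9,10,11,12,13,14,15}
step 3: v3 <- ((v1 + v2) - (v1 * tid)) {0,1,2,3,4,5,6,7,8,9,10,11,12,13,14,15}
step 4: v2 <- (v2 + 1)               {0,1,2,3,4,5,6,7,8,9,10,11,12,13,14,15}
step 5: eval (v2 < (4 + (tid // 4))) {0,1,2,3,4,5,6,7,8,9,10,11,12,13,14,15}
step 6: v3 <- ((v1 + v2) - (v1 * tid)) {0,1,2,3,4,5,6,7,8,9,10,11,12,13,14,15}
step 7: v2 <- (v2 + 1)               {0,1,2,3,4,5,6,7,8,9,10,11,12,13,14,15}
step 8: eval (v2 < (4 + (tid // 4))) {0,1,2,3,4,5,6,7,8,9,10,11,12,13,14,15}
step 9: v3 <- ((v1 + v2) - (v1 * tid)) {4,5,6,7,8,9,10,11,12,13,14,15}
step 10: v2 <- (v2 + 1)               {4,5,6,7,8,9,10,11,12,13,14,15}
step 11: eval (v2 < (4 + (tid // 4))) {4,5,6,7,8,9,10,11,12,13,14,15}
step 12: v3 <- ((v1 + v2) - (v1 * tid)) {8,9,10,11,12,13,14,15}
step 13: v2 <- (v2 + 1)               {8,9,10,11,12,13,14,15}
step 14: eval (v2 < (4 + (tid // 4))) {8,9,10,11,12,13,14,15}
step 15: v3 <- ((v1 + v2) - (v1 * tid)) {12,13,14,15}
step 16: v2 <- (v2 + 1)               {12,13,14,15}
step 17: eval (v2 < (4 + (tid // 4))) {12,13,14,15}
step 18: v2 <- (min(v3, v2) + -6)     {0,1,2,3,4,5,6,7,8,9,10,11,12,13,14,15}

Answer: 19 steps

v2: -11,-3,-2,-2,-1,-1,-1,-1,0,0,0,0,1,1,1,1
v3: -5,3,11,19,28,36,44,52,61,69,77,85,94,102,110,118
v1: -8,-8,-8,-8,-8,-8,-8,-8,-8,-8,-8,-8,-8,-8,-8,-8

steps = 19; useful = 232; efficiency = 232/304 = 29/38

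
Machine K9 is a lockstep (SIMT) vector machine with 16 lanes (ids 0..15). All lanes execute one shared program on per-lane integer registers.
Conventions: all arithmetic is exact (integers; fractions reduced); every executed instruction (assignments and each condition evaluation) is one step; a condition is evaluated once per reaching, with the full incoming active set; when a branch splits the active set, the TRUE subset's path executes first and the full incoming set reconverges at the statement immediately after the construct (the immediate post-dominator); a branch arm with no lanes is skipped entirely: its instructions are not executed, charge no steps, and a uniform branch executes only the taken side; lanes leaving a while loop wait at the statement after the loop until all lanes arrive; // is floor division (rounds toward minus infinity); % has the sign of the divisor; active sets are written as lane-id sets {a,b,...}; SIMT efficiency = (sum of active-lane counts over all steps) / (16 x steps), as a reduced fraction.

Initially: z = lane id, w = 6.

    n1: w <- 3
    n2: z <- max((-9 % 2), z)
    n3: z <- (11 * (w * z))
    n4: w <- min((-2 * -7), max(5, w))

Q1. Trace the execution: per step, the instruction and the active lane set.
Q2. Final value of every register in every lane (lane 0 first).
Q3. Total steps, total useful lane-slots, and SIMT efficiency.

step 0: w <- 3                       {0,1,2,3,4,5,6,7,8,9,10,11,12,13,14,15}
step 1: z <- max((-9 % 2), z)        {0,1,2,3,4,5,6,7,8,9,10,11,12,13,14,15}
step 2: z <- (11 * (w * z))          {0,1,2,3,4,5,6,7,8,9,10,11,12,13,14,15}
step 3: w <- min((-2 * -7), max(5, w)) {0,1,2,3,4,5,6,7,8,9,10,11,12,13,14,15}

Answer: 4 steps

z: 33,33,66,99,132,165,198,231,264,297,330,363,396,429,462,495
w: 5,5,5,5,5,5,5,5,5,5,5,5,5,5,5,5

steps = 4; useful = 64; efficiency = 64/64 = 1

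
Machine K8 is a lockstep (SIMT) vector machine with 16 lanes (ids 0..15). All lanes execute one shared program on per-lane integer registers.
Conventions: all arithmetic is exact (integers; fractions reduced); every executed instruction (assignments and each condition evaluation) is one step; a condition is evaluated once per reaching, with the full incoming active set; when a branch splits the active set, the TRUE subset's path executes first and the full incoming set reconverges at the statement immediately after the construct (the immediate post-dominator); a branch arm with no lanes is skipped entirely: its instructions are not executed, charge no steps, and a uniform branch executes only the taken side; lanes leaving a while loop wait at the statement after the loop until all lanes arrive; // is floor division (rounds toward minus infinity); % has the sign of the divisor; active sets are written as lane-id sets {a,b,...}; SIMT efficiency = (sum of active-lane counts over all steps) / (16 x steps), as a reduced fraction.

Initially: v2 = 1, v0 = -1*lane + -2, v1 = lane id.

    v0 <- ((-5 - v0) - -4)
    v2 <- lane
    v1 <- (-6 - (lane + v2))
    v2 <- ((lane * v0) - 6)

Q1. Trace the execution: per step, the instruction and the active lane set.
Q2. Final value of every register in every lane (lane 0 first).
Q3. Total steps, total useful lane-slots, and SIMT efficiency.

step 0: v0 <- ((-5 - v0) - -4)       {0,1,2,3,4,5,6,7,8,9,10,11,12,13,14,15}
step 1: v2 <- lane                   {0,1,2,3,4,5,6,7,8,9,10,11,12,13,14,15}
step 2: v1 <- (-6 - (lane + v2))     {0,1,2,3,4,5,6,7,8,9,10,11,12,13,14,15}
step 3: v2 <- ((lane * v0) - 6)      {0,1,2,3,4,5,6,7,8,9,10,11,12,13,14,15}

Answer: 4 steps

v2: -6,-4,0,6,14,24,36,50,66,84,104,126,150,176,204,234
v0: 1,2,3,4,5,6,7,8,9,10,11,12,13,14,15,16
v1: -6,-8,-10,-12,-14,-16,-18,-20,-22,-24,-26,-28,-30,-32,-34,-36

steps = 4; useful = 64; efficiency = 64/64 = 1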